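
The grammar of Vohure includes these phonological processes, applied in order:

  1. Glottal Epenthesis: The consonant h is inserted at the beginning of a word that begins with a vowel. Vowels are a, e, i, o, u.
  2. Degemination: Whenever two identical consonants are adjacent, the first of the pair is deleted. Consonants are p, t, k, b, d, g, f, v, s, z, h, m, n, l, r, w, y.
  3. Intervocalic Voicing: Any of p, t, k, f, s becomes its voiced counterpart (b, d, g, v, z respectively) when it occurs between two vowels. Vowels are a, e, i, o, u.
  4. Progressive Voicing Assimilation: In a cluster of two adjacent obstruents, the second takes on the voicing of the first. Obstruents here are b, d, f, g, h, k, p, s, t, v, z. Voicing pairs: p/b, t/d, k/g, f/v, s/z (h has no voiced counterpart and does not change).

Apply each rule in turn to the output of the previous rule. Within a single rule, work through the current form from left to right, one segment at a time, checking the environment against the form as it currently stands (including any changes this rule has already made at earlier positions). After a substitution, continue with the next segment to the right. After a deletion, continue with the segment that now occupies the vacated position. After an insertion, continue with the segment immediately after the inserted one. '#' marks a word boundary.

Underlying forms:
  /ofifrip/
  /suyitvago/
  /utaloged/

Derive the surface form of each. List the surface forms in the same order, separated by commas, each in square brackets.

[hovifrip], [suyitfago], [hudaloged]

/ofifrip/:
  1 Glottal Epenthesis: [ofifrip] → [hofifrip]
  2 Degemination: no change — [hofifrip]
  3 Intervocalic Voicing: [hofifrip] → [hovifrip]
  4 Progressive Voicing Assimilation: no change — [hovifrip]
/suyitvago/:
  1 Glottal Epenthesis: no change — [suyitvago]
  2 Degemination: no change — [suyitvago]
  3 Intervocalic Voicing: no change — [suyitvago]
  4 Progressive Voicing Assimilation: [suyitvago] → [suyitfago]
/utaloged/:
  1 Glottal Epenthesis: [utaloged] → [hutaloged]
  2 Degemination: no change — [hutaloged]
  3 Intervocalic Voicing: [hutaloged] → [hudaloged]
  4 Progressive Voicing Assimilation: no change — [hudaloged]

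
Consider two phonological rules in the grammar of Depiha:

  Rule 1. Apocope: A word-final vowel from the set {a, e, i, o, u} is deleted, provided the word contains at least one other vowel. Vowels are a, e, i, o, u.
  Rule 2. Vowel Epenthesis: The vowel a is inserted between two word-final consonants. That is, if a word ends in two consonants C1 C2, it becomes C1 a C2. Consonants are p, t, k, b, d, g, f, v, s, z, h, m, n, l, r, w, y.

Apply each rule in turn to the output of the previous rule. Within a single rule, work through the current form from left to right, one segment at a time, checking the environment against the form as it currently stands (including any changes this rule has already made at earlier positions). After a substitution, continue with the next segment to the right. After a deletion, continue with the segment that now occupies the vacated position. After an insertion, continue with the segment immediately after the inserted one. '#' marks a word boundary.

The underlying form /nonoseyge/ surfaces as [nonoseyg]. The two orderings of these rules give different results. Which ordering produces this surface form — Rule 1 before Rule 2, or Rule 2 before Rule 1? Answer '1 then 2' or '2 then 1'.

Order 1 then 2:
  1 Apocope: [nonoseyge] → [nonoseyg]
  2 Vowel Epenthesis: [nonoseyg] → [nonoseyag]
  result: [nonoseyag]
Order 2 then 1:
  2 Vowel Epenthesis: no change — [nonoseyge]
  1 Apocope: [nonoseyge] → [nonoseyg]
  result: [nonoseyg]

2 then 1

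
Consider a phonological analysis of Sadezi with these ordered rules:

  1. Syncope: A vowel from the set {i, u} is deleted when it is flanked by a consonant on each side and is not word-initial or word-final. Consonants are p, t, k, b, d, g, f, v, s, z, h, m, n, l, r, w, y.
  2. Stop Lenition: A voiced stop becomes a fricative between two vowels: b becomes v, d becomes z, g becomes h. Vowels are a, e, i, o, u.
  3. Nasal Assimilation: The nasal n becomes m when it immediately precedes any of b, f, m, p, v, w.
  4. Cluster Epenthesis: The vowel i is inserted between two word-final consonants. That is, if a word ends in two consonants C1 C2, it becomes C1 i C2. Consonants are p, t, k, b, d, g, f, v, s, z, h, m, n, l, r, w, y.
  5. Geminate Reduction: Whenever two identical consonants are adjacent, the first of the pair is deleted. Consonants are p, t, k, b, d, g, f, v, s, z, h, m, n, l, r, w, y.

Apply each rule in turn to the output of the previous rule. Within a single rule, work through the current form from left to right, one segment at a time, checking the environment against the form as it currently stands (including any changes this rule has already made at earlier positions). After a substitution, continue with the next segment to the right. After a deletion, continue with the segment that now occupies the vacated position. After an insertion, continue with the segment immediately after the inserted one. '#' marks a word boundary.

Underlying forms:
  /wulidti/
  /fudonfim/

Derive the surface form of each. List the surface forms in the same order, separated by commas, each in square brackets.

[wldti], [fdomfim]

/wulidti/:
  1 Syncope: [wulidti] → [wldti]
  2 Stop Lenition: no change — [wldti]
  3 Nasal Assimilation: no change — [wldti]
  4 Cluster Epenthesis: no change — [wldti]
  5 Geminate Reduction: no change — [wldti]
/fudonfim/:
  1 Syncope: [fudonfim] → [fdonfm]
  2 Stop Lenition: no change — [fdonfm]
  3 Nasal Assimilation: [fdonfm] → [fdomfm]
  4 Cluster Epenthesis: [fdomfm] → [fdomfim]
  5 Geminate Reduction: no change — [fdomfim]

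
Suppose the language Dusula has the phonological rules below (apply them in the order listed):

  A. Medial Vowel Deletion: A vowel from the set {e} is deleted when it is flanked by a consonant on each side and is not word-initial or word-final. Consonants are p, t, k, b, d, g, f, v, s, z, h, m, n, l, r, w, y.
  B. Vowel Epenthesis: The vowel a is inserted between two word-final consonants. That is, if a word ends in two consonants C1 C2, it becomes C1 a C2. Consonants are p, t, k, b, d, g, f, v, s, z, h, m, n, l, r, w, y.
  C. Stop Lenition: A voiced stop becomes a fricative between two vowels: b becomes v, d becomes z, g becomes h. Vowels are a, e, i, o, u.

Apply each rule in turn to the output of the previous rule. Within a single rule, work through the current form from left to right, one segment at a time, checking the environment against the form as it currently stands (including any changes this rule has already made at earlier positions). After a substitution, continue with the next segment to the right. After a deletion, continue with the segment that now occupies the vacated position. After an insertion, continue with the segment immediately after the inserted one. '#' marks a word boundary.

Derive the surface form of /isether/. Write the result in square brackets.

A Medial Vowel Deletion: [isether] → [isthr]
B Vowel Epenthesis: [isthr] → [isthar]
C Stop Lenition: no change — [isthar]

[isthar]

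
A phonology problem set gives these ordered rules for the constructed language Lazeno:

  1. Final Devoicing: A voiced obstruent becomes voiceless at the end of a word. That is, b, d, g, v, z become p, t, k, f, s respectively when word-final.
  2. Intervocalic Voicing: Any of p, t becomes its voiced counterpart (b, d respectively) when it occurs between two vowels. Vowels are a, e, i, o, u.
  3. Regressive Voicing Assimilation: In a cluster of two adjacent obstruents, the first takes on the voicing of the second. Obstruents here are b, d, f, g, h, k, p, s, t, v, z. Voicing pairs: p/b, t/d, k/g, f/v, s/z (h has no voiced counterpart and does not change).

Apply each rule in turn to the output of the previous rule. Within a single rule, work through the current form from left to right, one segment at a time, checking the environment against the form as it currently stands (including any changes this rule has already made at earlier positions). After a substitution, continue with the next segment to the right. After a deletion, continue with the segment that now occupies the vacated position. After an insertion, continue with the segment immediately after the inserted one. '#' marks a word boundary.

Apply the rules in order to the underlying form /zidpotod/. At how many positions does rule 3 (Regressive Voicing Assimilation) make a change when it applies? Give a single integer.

1 Final Devoicing: [zidpotod] → [zidpotot]
2 Intervocalic Voicing: [zidpotot] → [zidpodot]
3 Regressive Voicing Assimilation: [zidpodot] → [zitpodot]
Rule 3 changed 1 position(s).

1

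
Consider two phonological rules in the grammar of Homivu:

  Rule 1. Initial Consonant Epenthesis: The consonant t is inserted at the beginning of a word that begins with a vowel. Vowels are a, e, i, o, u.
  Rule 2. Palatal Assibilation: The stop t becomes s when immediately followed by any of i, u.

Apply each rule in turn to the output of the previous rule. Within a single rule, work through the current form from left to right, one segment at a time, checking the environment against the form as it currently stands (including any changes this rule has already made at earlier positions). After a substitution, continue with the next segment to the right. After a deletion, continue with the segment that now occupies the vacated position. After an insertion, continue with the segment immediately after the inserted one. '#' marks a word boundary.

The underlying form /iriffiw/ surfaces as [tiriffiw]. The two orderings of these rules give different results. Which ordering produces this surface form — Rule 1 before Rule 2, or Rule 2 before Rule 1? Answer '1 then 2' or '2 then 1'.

Order 1 then 2:
  1 Initial Consonant Epenthesis: [iriffiw] → [tiriffiw]
  2 Palatal Assibilation: [tiriffiw] → [siriffiw]
  result: [siriffiw]
Order 2 then 1:
  2 Palatal Assibilation: no change — [iriffiw]
  1 Initial Consonant Epenthesis: [iriffiw] → [tiriffiw]
  result: [tiriffiw]

2 then 1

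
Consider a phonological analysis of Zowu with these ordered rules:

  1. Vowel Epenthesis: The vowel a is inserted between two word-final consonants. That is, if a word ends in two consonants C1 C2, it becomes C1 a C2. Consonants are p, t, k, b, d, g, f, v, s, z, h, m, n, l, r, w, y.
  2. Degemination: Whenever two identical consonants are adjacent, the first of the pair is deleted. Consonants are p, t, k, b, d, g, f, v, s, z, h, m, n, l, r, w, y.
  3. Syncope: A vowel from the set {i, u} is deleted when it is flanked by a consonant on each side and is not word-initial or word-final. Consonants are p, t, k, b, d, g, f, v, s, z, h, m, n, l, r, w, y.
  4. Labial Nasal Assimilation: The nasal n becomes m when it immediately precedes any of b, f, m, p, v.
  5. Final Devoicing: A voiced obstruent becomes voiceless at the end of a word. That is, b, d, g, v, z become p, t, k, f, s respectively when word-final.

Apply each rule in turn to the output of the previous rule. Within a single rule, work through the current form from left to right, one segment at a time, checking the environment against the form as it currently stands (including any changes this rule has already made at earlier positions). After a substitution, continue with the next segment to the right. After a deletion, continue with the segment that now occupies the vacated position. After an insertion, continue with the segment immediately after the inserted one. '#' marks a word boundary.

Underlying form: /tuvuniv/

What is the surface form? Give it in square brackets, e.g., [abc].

[tvmf]

1 Vowel Epenthesis: no change — [tuvuniv]
2 Degemination: no change — [tuvuniv]
3 Syncope: [tuvuniv] → [tvnv]
4 Labial Nasal Assimilation: [tvnv] → [tvmv]
5 Final Devoicing: [tvmv] → [tvmf]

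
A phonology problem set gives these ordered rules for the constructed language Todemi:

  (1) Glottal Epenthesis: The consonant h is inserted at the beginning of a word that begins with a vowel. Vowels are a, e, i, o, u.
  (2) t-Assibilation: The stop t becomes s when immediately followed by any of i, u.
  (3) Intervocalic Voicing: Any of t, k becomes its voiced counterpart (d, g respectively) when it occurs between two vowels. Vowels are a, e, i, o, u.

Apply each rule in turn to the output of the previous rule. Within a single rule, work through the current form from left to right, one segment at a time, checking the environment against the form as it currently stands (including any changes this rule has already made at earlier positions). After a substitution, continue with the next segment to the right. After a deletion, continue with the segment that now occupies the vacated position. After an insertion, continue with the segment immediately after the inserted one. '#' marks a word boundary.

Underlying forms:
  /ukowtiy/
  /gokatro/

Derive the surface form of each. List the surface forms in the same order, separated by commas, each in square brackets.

[hugowsiy], [gogatro]

/ukowtiy/:
  (1) Glottal Epenthesis: [ukowtiy] → [hukowtiy]
  (2) t-Assibilation: [hukowtiy] → [hukowsiy]
  (3) Intervocalic Voicing: [hukowsiy] → [hugowsiy]
/gokatro/:
  (1) Glottal Epenthesis: no change — [gokatro]
  (2) t-Assibilation: no change — [gokatro]
  (3) Intervocalic Voicing: [gokatro] → [gogatro]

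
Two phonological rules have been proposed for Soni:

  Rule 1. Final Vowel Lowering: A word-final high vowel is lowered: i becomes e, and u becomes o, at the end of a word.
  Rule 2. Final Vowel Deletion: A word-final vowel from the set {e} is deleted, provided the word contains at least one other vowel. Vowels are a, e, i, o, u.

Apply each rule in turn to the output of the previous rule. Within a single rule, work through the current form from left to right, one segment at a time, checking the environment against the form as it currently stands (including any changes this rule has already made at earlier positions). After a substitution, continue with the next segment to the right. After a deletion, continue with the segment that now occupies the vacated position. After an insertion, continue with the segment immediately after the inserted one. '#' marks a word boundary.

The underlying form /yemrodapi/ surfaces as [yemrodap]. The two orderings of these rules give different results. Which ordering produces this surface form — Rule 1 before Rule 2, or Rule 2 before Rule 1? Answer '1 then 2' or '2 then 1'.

Order 1 then 2:
  1 Final Vowel Lowering: [yemrodapi] → [yemrodape]
  2 Final Vowel Deletion: [yemrodape] → [yemrodap]
  result: [yemrodap]
Order 2 then 1:
  2 Final Vowel Deletion: no change — [yemrodapi]
  1 Final Vowel Lowering: [yemrodapi] → [yemrodape]
  result: [yemrodape]

1 then 2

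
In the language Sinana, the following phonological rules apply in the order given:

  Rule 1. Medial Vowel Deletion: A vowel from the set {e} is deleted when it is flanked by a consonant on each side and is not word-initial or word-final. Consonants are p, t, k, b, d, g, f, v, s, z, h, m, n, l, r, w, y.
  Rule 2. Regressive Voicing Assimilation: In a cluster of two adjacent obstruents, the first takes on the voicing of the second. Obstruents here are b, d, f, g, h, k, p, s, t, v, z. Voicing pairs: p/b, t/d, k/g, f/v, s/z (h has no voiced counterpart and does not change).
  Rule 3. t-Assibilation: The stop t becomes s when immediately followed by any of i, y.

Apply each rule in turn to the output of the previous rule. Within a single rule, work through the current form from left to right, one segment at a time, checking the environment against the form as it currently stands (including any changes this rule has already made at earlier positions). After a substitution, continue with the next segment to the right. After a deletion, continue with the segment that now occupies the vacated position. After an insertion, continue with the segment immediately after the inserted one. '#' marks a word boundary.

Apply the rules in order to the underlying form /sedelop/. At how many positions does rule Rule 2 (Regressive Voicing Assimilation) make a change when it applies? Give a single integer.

Rule 1 Medial Vowel Deletion: [sedelop] → [sdlop]
Rule 2 Regressive Voicing Assimilation: [sdlop] → [zdlop]
Rule 3 t-Assibilation: no change — [zdlop]
Rule Rule 2 changed 1 position(s).

1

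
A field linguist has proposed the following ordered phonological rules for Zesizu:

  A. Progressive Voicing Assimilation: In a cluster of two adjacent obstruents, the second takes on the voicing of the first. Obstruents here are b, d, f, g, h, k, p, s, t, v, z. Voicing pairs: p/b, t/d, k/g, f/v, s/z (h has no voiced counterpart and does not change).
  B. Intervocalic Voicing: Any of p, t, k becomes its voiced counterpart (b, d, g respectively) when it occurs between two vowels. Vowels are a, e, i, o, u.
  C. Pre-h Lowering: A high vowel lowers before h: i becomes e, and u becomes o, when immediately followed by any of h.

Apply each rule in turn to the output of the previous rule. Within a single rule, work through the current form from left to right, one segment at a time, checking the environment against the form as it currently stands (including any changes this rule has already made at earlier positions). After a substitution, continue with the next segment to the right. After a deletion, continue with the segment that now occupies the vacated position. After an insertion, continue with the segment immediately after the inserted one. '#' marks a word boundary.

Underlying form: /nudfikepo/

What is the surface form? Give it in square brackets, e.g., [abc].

A Progressive Voicing Assimilation: [nudfikepo] → [nudvikepo]
B Intervocalic Voicing: [nudvikepo] → [nudvigebo]
C Pre-h Lowering: no change — [nudvigebo]

[nudvigebo]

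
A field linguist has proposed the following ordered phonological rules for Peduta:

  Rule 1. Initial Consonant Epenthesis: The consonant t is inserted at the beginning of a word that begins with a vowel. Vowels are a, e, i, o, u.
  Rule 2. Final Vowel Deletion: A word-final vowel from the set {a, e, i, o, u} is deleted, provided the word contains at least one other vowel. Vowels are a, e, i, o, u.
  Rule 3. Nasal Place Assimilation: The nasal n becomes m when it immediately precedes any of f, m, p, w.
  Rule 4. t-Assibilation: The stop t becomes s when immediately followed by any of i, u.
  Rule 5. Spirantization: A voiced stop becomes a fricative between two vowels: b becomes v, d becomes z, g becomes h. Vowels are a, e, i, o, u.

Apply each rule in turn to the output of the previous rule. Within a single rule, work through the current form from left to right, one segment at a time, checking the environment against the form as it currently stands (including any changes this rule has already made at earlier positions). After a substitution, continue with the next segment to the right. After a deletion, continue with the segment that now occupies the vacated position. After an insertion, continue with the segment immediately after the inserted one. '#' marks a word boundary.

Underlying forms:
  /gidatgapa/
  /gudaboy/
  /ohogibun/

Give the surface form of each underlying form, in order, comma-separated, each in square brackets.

[gizatgap], [guzavoy], [tohohivun]

/gidatgapa/:
  Rule 1 Initial Consonant Epenthesis: no change — [gidatgapa]
  Rule 2 Final Vowel Deletion: [gidatgapa] → [gidatgap]
  Rule 3 Nasal Place Assimilation: no change — [gidatgap]
  Rule 4 t-Assibilation: no change — [gidatgap]
  Rule 5 Spirantization: [gidatgap] → [gizatgap]
/gudaboy/:
  Rule 1 Initial Consonant Epenthesis: no change — [gudaboy]
  Rule 2 Final Vowel Deletion: no change — [gudaboy]
  Rule 3 Nasal Place Assimilation: no change — [gudaboy]
  Rule 4 t-Assibilation: no change — [gudaboy]
  Rule 5 Spirantization: [gudaboy] → [guzavoy]
/ohogibun/:
  Rule 1 Initial Consonant Epenthesis: [ohogibun] → [tohogibun]
  Rule 2 Final Vowel Deletion: no change — [tohogibun]
  Rule 3 Nasal Place Assimilation: no change — [tohogibun]
  Rule 4 t-Assibilation: no change — [tohogibun]
  Rule 5 Spirantization: [tohogibun] → [tohohivun]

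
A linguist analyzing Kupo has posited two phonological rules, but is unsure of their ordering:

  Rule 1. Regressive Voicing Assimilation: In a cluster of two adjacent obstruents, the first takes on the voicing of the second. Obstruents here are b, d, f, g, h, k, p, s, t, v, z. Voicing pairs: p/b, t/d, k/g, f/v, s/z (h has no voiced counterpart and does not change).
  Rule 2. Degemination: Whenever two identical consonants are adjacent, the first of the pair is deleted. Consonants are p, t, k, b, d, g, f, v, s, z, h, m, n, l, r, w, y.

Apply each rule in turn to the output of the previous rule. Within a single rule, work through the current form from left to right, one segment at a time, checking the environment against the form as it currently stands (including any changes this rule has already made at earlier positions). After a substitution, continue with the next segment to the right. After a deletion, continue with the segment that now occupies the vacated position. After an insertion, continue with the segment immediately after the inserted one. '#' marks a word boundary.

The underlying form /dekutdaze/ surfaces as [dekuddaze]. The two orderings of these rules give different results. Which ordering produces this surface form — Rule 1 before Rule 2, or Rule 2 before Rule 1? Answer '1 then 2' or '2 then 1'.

Order 1 then 2:
  1 Regressive Voicing Assimilation: [dekutdaze] → [dekuddaze]
  2 Degemination: [dekuddaze] → [dekudaze]
  result: [dekudaze]
Order 2 then 1:
  2 Degemination: no change — [dekutdaze]
  1 Regressive Voicing Assimilation: [dekutdaze] → [dekuddaze]
  result: [dekuddaze]

2 then 1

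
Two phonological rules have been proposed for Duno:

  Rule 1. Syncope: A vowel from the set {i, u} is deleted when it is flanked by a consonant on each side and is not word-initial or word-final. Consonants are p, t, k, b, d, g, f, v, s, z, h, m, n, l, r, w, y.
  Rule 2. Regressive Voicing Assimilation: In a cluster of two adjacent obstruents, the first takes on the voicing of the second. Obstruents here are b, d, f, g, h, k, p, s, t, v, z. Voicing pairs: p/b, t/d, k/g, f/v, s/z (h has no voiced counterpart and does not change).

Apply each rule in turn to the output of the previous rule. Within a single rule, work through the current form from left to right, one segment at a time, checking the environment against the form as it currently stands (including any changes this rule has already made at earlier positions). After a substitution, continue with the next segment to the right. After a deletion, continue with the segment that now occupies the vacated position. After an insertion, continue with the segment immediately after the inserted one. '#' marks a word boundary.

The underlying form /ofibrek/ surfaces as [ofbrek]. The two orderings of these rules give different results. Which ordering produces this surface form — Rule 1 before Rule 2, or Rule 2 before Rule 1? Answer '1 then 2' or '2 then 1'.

Order 1 then 2:
  1 Syncope: [ofibrek] → [ofbrek]
  2 Regressive Voicing Assimilation: [ofbrek] → [ovbrek]
  result: [ovbrek]
Order 2 then 1:
  2 Regressive Voicing Assimilation: no change — [ofibrek]
  1 Syncope: [ofibrek] → [ofbrek]
  result: [ofbrek]

2 then 1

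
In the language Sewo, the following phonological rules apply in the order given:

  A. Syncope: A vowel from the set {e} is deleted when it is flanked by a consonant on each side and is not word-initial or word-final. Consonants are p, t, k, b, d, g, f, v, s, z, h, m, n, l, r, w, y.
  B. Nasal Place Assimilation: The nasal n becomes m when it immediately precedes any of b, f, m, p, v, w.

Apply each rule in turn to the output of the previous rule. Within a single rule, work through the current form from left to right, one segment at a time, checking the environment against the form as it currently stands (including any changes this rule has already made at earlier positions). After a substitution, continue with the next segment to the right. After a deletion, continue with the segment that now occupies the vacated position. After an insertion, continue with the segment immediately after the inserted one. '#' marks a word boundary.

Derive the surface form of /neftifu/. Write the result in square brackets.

A Syncope: [neftifu] → [nftifu]
B Nasal Place Assimilation: [nftifu] → [mftifu]

[mftifu]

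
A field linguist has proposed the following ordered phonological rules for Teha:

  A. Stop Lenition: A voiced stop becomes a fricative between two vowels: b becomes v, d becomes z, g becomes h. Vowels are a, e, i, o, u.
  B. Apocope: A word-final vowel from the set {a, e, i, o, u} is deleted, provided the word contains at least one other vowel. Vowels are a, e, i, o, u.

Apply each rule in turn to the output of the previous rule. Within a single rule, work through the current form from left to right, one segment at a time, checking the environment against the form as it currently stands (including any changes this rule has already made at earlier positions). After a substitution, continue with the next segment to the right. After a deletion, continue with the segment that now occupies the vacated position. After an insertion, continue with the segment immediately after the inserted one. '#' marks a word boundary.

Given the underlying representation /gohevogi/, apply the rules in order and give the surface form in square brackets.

A Stop Lenition: [gohevogi] → [gohevohi]
B Apocope: [gohevohi] → [gohevoh]

[gohevoh]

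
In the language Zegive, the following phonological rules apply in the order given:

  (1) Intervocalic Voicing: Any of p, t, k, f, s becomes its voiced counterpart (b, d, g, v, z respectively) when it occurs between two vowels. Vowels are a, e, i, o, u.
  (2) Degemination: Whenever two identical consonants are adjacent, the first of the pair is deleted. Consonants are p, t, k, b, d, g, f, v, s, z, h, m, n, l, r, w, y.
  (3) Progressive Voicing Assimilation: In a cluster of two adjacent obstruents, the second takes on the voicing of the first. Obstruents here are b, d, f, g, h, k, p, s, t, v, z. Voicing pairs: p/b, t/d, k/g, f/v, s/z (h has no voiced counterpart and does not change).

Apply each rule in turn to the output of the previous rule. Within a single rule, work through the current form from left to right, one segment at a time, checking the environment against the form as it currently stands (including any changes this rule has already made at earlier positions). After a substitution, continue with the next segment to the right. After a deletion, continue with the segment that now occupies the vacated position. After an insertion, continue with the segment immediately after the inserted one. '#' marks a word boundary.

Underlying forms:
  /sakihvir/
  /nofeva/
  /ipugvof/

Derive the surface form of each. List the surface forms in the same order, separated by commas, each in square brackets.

[sagihfir], [noveva], [ibugvof]

/sakihvir/:
  (1) Intervocalic Voicing: [sakihvir] → [sagihvir]
  (2) Degemination: no change — [sagihvir]
  (3) Progressive Voicing Assimilation: [sagihvir] → [sagihfir]
/nofeva/:
  (1) Intervocalic Voicing: [nofeva] → [noveva]
  (2) Degemination: no change — [noveva]
  (3) Progressive Voicing Assimilation: no change — [noveva]
/ipugvof/:
  (1) Intervocalic Voicing: [ipugvof] → [ibugvof]
  (2) Degemination: no change — [ibugvof]
  (3) Progressive Voicing Assimilation: no change — [ibugvof]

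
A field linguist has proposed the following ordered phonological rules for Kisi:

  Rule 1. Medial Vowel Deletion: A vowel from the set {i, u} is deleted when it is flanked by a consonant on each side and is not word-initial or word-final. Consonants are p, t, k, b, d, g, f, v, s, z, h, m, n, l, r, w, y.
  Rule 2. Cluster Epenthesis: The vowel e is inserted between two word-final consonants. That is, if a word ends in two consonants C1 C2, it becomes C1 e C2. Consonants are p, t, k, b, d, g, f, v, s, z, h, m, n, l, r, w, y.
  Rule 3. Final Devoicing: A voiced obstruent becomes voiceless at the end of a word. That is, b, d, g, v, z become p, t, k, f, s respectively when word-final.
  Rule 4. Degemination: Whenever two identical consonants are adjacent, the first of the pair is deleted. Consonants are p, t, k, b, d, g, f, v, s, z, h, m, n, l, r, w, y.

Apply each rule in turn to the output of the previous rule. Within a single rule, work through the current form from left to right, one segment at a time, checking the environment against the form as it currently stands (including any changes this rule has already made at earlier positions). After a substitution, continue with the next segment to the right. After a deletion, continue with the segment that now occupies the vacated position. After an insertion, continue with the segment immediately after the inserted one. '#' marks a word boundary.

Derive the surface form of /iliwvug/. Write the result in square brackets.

Rule 1 Medial Vowel Deletion: [iliwvug] → [ilwvg]
Rule 2 Cluster Epenthesis: [ilwvg] → [ilwveg]
Rule 3 Final Devoicing: [ilwveg] → [ilwvek]
Rule 4 Degemination: no change — [ilwvek]

[ilwvek]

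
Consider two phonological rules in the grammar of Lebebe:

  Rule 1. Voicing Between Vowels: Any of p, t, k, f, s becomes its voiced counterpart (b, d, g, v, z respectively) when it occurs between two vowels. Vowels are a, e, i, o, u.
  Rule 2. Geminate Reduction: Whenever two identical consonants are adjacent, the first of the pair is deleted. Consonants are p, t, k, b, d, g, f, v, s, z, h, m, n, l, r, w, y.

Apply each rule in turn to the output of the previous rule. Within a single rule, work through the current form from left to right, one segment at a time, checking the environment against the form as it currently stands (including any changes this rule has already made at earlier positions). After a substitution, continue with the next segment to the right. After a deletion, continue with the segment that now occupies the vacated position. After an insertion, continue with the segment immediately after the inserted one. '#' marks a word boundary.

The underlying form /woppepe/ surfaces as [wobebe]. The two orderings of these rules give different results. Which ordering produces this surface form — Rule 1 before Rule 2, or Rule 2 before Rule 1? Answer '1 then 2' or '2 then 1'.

Order 1 then 2:
  1 Voicing Between Vowels: [woppepe] → [woppebe]
  2 Geminate Reduction: [woppebe] → [wopebe]
  result: [wopebe]
Order 2 then 1:
  2 Geminate Reduction: [woppepe] → [wopepe]
  1 Voicing Between Vowels: [wopepe] → [wobebe]
  result: [wobebe]

2 then 1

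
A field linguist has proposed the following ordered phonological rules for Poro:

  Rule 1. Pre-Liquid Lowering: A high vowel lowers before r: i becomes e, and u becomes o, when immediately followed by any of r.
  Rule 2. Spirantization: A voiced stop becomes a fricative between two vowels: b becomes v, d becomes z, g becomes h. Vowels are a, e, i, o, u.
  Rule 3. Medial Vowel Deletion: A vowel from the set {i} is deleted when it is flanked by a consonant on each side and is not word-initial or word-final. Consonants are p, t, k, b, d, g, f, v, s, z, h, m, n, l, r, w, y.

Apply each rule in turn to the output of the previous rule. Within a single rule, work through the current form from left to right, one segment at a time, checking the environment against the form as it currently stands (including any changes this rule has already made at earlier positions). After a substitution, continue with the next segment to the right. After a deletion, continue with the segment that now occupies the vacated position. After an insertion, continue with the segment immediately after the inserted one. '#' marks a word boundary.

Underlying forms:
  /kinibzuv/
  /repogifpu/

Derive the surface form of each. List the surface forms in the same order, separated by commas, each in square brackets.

/kinibzuv/:
  Rule 1 Pre-Liquid Lowering: no change — [kinibzuv]
  Rule 2 Spirantization: no change — [kinibzuv]
  Rule 3 Medial Vowel Deletion: [kinibzuv] → [knbzuv]
/repogifpu/:
  Rule 1 Pre-Liquid Lowering: no change — [repogifpu]
  Rule 2 Spirantization: [repogifpu] → [repohifpu]
  Rule 3 Medial Vowel Deletion: [repohifpu] → [repohfpu]

[knbzuv], [repohfpu]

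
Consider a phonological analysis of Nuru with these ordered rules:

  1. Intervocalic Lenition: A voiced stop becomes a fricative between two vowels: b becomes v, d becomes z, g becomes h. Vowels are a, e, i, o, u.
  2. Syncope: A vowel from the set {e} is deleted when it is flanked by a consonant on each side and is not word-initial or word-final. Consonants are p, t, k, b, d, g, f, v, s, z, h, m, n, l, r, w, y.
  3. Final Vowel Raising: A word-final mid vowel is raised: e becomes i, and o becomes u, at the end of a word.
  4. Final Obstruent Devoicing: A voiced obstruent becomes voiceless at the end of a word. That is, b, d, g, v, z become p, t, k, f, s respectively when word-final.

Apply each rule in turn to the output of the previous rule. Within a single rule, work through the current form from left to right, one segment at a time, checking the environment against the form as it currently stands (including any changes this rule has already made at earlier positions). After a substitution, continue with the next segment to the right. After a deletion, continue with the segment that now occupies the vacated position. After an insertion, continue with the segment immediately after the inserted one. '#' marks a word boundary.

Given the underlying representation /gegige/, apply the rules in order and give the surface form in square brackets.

[ghihi]

1 Intervocalic Lenition: [gegige] → [gehihe]
2 Syncope: [gehihe] → [ghihe]
3 Final Vowel Raising: [ghihe] → [ghihi]
4 Final Obstruent Devoicing: no change — [ghihi]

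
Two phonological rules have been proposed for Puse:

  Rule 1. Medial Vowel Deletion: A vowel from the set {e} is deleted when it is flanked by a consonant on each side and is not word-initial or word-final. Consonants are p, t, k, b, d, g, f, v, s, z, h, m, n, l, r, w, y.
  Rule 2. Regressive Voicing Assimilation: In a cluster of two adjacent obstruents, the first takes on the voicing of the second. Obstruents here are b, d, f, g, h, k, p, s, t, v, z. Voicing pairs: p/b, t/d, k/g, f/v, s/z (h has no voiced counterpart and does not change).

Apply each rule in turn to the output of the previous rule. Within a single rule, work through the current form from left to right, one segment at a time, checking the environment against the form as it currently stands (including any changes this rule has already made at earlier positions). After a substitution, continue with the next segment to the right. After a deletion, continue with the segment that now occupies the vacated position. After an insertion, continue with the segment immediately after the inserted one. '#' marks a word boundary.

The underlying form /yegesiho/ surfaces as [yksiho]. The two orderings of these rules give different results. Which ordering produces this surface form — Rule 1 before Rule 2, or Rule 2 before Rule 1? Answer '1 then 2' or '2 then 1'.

1 then 2

Order 1 then 2:
  1 Medial Vowel Deletion: [yegesiho] → [ygsiho]
  2 Regressive Voicing Assimilation: [ygsiho] → [yksiho]
  result: [yksiho]
Order 2 then 1:
  2 Regressive Voicing Assimilation: no change — [yegesiho]
  1 Medial Vowel Deletion: [yegesiho] → [ygsiho]
  result: [ygsiho]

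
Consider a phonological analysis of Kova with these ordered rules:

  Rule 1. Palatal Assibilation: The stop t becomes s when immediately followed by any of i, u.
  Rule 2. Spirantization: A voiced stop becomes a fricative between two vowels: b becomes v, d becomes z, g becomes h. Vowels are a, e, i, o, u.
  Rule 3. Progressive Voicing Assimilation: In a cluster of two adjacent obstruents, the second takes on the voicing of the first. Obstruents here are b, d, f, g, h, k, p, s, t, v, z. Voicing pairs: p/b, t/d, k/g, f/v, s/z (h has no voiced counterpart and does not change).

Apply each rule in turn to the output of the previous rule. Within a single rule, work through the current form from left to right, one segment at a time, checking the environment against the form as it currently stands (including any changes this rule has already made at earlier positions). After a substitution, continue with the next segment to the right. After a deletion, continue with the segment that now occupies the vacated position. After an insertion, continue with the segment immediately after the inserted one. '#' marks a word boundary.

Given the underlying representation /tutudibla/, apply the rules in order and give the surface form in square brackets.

[susuzibla]

Rule 1 Palatal Assibilation: [tutudibla] → [susudibla]
Rule 2 Spirantization: [susudibla] → [susuzibla]
Rule 3 Progressive Voicing Assimilation: no change — [susuzibla]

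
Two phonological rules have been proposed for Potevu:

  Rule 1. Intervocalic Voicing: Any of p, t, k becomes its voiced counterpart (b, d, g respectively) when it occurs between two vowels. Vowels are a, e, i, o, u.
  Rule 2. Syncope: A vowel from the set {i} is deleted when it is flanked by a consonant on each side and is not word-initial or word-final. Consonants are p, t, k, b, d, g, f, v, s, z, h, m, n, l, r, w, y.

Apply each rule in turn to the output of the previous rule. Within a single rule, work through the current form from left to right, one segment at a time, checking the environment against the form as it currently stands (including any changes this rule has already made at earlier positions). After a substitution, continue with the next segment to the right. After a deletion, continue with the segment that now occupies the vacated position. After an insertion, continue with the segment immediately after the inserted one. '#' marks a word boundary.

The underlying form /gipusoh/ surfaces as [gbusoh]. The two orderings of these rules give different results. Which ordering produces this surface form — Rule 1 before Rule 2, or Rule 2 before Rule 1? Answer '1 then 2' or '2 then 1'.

Order 1 then 2:
  1 Intervocalic Voicing: [gipusoh] → [gibusoh]
  2 Syncope: [gibusoh] → [gbusoh]
  result: [gbusoh]
Order 2 then 1:
  2 Syncope: [gipusoh] → [gpusoh]
  1 Intervocalic Voicing: no change — [gpusoh]
  result: [gpusoh]

1 then 2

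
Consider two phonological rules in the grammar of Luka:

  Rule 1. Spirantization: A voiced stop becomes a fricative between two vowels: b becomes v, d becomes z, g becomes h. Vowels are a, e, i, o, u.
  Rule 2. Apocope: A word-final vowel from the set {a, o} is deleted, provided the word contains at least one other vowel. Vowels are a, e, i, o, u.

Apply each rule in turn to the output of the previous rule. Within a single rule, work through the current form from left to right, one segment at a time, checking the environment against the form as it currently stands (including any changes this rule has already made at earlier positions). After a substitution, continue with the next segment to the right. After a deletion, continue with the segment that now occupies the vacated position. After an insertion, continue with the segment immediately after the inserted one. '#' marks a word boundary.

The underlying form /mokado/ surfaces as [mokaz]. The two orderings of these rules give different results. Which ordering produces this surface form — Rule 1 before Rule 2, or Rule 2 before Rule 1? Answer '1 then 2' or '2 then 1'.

1 then 2

Order 1 then 2:
  1 Spirantization: [mokado] → [mokazo]
  2 Apocope: [mokazo] → [mokaz]
  result: [mokaz]
Order 2 then 1:
  2 Apocope: [mokado] → [mokad]
  1 Spirantization: no change — [mokad]
  result: [mokad]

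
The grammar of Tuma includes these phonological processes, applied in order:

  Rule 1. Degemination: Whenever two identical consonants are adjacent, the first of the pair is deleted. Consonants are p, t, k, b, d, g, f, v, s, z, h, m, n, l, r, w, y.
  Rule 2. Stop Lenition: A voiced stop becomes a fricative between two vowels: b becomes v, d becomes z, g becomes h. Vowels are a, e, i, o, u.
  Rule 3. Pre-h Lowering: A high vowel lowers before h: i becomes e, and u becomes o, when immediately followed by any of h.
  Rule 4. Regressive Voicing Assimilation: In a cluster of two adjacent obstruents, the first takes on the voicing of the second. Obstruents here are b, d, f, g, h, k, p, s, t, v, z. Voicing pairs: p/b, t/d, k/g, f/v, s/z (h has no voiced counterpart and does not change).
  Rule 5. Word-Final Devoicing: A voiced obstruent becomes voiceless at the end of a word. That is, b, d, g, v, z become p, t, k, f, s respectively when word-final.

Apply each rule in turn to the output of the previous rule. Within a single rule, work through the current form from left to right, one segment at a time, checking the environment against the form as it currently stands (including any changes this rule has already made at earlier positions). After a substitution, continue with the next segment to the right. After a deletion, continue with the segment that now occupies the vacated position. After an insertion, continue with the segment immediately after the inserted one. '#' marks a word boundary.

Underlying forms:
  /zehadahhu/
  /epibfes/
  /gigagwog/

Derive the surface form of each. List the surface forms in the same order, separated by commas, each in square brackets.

[zehazahu], [epipfes], [gehagwok]

/zehadahhu/:
  Rule 1 Degemination: [zehadahhu] → [zehadahu]
  Rule 2 Stop Lenition: [zehadahu] → [zehazahu]
  Rule 3 Pre-h Lowering: no change — [zehazahu]
  Rule 4 Regressive Voicing Assimilation: no change — [zehazahu]
  Rule 5 Word-Final Devoicing: no change — [zehazahu]
/epibfes/:
  Rule 1 Degemination: no change — [epibfes]
  Rule 2 Stop Lenition: no change — [epibfes]
  Rule 3 Pre-h Lowering: no change — [epibfes]
  Rule 4 Regressive Voicing Assimilation: [epibfes] → [epipfes]
  Rule 5 Word-Final Devoicing: no change — [epipfes]
/gigagwog/:
  Rule 1 Degemination: no change — [gigagwog]
  Rule 2 Stop Lenition: [gigagwog] → [gihagwog]
  Rule 3 Pre-h Lowering: [gihagwog] → [gehagwog]
  Rule 4 Regressive Voicing Assimilation: no change — [gehagwog]
  Rule 5 Word-Final Devoicing: [gehagwog] → [gehagwok]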